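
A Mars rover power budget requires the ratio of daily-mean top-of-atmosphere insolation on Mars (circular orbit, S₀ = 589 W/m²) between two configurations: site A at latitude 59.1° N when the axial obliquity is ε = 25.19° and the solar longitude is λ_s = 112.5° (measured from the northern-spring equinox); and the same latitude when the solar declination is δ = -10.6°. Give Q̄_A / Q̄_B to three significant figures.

— Configuration A (φ=+59.1°):
Solar declination: sin δ = sin ε · sin λ_s = sin 25.19° × sin 112.5° = 0.39322, so δ = +23.155°.
cos H₀ = −tan(+59.1°) tan(+23.155°) = -0.7146, H₀ = 2.3668 rad.
Bracket: H₀ sin φ sin δ + cos φ cos δ sin H₀ = 2.3668×0.85806×0.39322 + 0.51354×0.91944×0.69954 = 0.798573 + 0.330301 = 1.128874.
Q̄ = (S₀/π) × [bracket] = (589/π) × 1.128874 = 211.65 W/m².
— Configuration B (φ=+59.1°):
cos H₀ = −tan(+59.1°) tan(-10.600°) = 0.3127, H₀ = 1.2528 rad.
Bracket: H₀ sin φ sin δ + cos φ cos δ sin H₀ = 1.2528×0.85806×-0.18395 + 0.51354×0.98294×0.94985 = -0.197742 + 0.479464 = 0.281722.
Q̄ = (S₀/π) × [bracket] = (589/π) × 0.281722 = 52.819 W/m².
Ratio Q̄_A / Q̄_B = 211.65 / 52.819 = 4.007.

Q̄_A / Q̄_B ≈ 4.01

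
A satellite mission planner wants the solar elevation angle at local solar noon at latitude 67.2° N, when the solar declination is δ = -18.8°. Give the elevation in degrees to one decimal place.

4.0°

At local noon the hour angle is zero, so the zenith angle equals |ϕ − δ| = |+67.2° − (-18.800°)| = 86.000°.
Elevation = 90° − 86.000° = 4.0°.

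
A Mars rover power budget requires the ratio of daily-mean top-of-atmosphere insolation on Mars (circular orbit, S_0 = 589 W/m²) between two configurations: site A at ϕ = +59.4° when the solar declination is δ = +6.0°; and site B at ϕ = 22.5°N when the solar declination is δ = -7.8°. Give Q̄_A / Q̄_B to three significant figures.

— Configuration A (ϕ=+59.4°):
cos h₀ = −tan(+59.4°) tan(+6.000°) = -0.1777, h₀ = 1.7495 rad.
Bracket: h₀ sin ϕ sin δ + cos ϕ cos δ sin h₀ = 1.7495×0.86074×0.10453 + 0.50904×0.99452×0.98408 = 0.157408 + 0.498191 = 0.655599.
Q̄ = (S_0/π) × [bracket] = (589/π) × 0.655599 = 122.91 W/m².
— Configuration B (ϕ=+22.5°):
cos h₀ = −tan(+22.5°) tan(-7.800°) = 0.0567, h₀ = 1.5140 rad.
Bracket: h₀ sin ϕ sin δ + cos ϕ cos δ sin h₀ = 1.5140×0.38268×-0.13572 + 0.92388×0.99075×0.99839 = -0.078633 + 0.913860 = 0.835227.
Q̄ = (S_0/π) × [bracket] = (589/π) × 0.835227 = 156.59 W/m².
Ratio Q̄_A / Q̄_B = 122.91 / 156.59 = 0.7849.

Q̄_A / Q̄_B ≈ 0.785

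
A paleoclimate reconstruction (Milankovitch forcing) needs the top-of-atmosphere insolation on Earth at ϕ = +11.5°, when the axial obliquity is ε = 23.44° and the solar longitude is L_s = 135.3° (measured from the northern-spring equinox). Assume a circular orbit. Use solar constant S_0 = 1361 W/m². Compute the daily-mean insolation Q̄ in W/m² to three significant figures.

Solar declination: sin δ = sin ε · sin L_s = sin 23.44° × sin 135.3° = 0.27980, so δ = +16.248°.
cos h₀ = −tan(+11.5°) tan(+16.248°) = -0.0593, h₀ = 1.6301 rad.
Bracket: h₀ sin ϕ sin δ + cos ϕ cos δ sin h₀ = 1.6301×0.19937×0.27980 + 0.97992×0.96006×0.99824 = 0.090933 + 0.939126 = 1.030059.
Q̄ = (S_0/π) × [bracket] = (1361/π) × 1.030059 = 446.2 W/m².

Q̄ ≈ 446 W/m²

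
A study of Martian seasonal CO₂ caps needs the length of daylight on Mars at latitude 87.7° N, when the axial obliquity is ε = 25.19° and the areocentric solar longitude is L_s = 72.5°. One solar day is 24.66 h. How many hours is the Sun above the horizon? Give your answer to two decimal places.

24.66 h

sin δ = sin 25.19° × sin 72.5° = 0.40592, so δ = +23.949°.
Sunrise equation: cos h₀ = −tan ϕ · tan δ = -11.0586 ≤ −1, so the Sun never sets (polar day) and h₀ = π.
Daylight = 2h₀/(2π) × 24.66 h = (3.1416/π) × 24.66 = 24.66 h.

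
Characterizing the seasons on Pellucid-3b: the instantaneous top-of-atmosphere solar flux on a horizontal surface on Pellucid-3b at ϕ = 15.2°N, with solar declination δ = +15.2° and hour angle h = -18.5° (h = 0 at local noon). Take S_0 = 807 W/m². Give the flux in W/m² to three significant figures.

cos θ_z = sin ϕ sin δ + cos ϕ cos δ cos h = 0.068743 + 0.883133 = 0.951876.
Flux = S_0 · cos θ_z = 807 × 0.951876 = 768.2 W/m².

768 W/m²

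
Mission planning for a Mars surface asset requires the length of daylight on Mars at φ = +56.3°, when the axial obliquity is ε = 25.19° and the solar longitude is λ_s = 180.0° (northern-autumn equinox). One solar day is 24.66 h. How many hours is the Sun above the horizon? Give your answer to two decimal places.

12.33 h

Solar declination: sin δ = sin ε · sin λ_s = sin 25.19° × sin 180.0° = 0.00000, so δ = +0.000°.
cos H₀ = −tan φ · tan δ = −tan(+56.3°) × tan(+0.000°) = -0.0000, so H₀ = 1.5708 rad = 90.00°.
Daylight = 2H₀/(2π) × 24.66 h = (1.5708/π) × 24.66 = 12.33 h.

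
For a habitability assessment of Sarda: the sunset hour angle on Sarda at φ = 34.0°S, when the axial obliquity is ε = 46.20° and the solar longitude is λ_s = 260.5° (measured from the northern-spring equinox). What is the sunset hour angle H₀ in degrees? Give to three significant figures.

H₀ = 133°

Solar declination: sin δ = sin ε · sin λ_s = sin 46.20° × sin 260.5° = -0.71186, so δ = -45.387°.
cos H₀ = −tan φ · tan δ = −tan(-34.0°) × tan(-45.387°) = -0.6837, so H₀ = 2.3236 rad = 133.13°.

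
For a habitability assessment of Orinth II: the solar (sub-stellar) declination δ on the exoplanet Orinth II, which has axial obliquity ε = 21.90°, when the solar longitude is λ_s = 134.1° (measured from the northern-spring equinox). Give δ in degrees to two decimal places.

δ = +15.54°

sin δ = sin ε · sin λ_s = sin 21.90° × sin 134.1° = 0.267852.
δ = arcsin(0.267852) = +15.54°.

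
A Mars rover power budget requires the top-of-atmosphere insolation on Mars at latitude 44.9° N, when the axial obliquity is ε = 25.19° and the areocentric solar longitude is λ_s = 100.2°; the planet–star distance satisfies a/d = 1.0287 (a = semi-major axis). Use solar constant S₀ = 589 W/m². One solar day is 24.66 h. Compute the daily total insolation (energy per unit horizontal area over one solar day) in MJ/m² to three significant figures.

20.7 MJ/m²

sin δ = sin 25.19° × sin 100.2° = 0.41889, so δ = +24.765°.
cos H₀ = −tan(+44.9°) tan(+24.765°) = -0.4597, H₀ = 2.0485 rad.
Bracket: H₀ sin φ sin δ + cos φ cos δ sin H₀ = 2.0485×0.70587×0.41889 + 0.70834×0.90803×0.88807 = 0.605704 + 0.571201 = 1.176905.
Inverse-square distance factor (a/d)² = 1.0287² = 1.058224.
Q̄ = (S₀/π) × 1.058224 × [bracket] = (589/π) × 1.058224 × 1.176905 = 233.50 W/m².
Daily total = Q̄ × 24.66 h × 3600 s/h = 233.50 × 24.66 × 3600 / 10⁶ = 20.73 MJ/m².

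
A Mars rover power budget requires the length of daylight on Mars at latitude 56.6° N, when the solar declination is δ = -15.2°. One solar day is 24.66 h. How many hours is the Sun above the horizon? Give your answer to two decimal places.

cos H₀ = −tan φ · tan δ = −tan(+56.6°) × tan(-15.200°) = 0.4120, so H₀ = 1.1461 rad = 65.67°.
Daylight = 2H₀/(2π) × 24.66 h = (1.1461/π) × 24.66 = 9.00 h.

9.00 h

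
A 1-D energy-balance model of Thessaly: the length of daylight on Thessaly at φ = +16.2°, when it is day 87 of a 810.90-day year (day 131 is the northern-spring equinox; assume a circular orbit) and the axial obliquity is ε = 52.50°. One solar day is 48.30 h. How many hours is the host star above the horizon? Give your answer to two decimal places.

Solar longitude: λ_s = 360° × (87 − 131)/810.90 = -19.534°, i.e. -19.534° + 360° = 340.466°.
sin δ = sin 52.50° × sin 340.466° = -0.26527, so δ = -15.383°.
cos H₀ = −tan φ · tan δ = −tan(+16.2°) × tan(-15.383°) = 0.0799, so H₀ = 1.4908 rad = 85.42°.
Daylight = 2H₀/(2π) × 48.30 h = (1.4908/π) × 48.30 = 22.92 h.

22.92 h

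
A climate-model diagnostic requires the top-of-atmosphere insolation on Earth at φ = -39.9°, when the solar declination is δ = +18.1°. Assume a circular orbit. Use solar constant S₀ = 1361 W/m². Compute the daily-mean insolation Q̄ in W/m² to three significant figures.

cos H₀ = −tan(-39.9°) tan(+18.100°) = 0.2733, H₀ = 1.2940 rad.
Bracket: H₀ sin φ sin δ + cos φ cos δ sin H₀ = 1.2940×-0.64145×0.31068 + 0.76717×0.95052×0.96193 = -0.257876 + 0.701449 = 0.443573.
Q̄ = (S₀/π) × [bracket] = (1361/π) × 0.443573 = 192.2 W/m².

Q̄ ≈ 192 W/m²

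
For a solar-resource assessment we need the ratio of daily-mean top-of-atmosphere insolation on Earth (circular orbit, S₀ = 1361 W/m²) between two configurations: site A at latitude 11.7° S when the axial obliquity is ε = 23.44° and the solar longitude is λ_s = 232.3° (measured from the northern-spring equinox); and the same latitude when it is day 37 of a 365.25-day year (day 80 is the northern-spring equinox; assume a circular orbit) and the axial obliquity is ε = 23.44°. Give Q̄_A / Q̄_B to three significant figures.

— Configuration A (φ=-11.7°):
Solar declination: sin δ = sin ε · sin λ_s = sin 23.44° × sin 232.3° = -0.31474, so δ = -18.345°.
cos H₀ = −tan(-11.7°) tan(-18.345°) = -0.0687, H₀ = 1.6395 rad.
Bracket: H₀ sin φ sin δ + cos φ cos δ sin H₀ = 1.6395×-0.20279×-0.31474 + 0.97922×0.94918×0.99764 = 0.104643 + 0.927263 = 1.031906.
Q̄ = (S₀/π) × [bracket] = (1361/π) × 1.031906 = 447.04 W/m².
— Configuration B (φ=-11.7°):
Solar longitude: λ_s = 360° × (37 − 80)/365.25 = -42.382°, i.e. -42.382° + 360° = 317.618°.
sin δ = sin 23.44° × sin 317.618° = -0.26814, so δ = -15.553°.
cos H₀ = −tan(-11.7°) tan(-15.553°) = -0.0576, H₀ = 1.6285 rad.
Bracket: H₀ sin φ sin δ + cos φ cos δ sin H₀ = 1.6285×-0.20279×-0.26814 + 0.97922×0.96338×0.99834 = 0.088551 + 0.941795 = 1.030346.
Q̄ = (S₀/π) × [bracket] = (1361/π) × 1.030346 = 446.37 W/m².
Ratio Q̄_A / Q̄_B = 447.04 / 446.37 = 1.002.

Q̄_A / Q̄_B ≈ 1.00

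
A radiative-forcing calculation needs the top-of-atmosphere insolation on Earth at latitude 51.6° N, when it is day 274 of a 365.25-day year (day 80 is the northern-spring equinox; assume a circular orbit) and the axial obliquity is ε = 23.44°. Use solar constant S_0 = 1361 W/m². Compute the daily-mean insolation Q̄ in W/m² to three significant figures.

Q̄ ≈ 228 W/m²

Solar longitude: L_s = 360° × (274 − 80)/365.25 = 191.211°.
sin δ = sin 23.44° × sin 191.211° = -0.07734, so δ = -4.436°.
cos h₀ = −tan(+51.6°) tan(-4.436°) = 0.0979, h₀ = 1.4728 rad.
Bracket: h₀ sin ϕ sin δ + cos ϕ cos δ sin h₀ = 1.4728×0.78369×-0.07734 + 0.62115×0.99700×0.99520 = -0.089267 + 0.616314 = 0.527047.
Q̄ = (S_0/π) × [bracket] = (1361/π) × 0.527047 = 228.3 W/m².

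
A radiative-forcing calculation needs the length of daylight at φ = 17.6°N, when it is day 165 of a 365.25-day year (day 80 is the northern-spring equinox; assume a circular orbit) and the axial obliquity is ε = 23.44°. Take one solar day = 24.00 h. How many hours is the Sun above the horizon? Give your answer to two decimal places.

13.05 h

Solar longitude: λ_s = 360° × (165 − 80)/365.25 = 83.778°.
sin δ = sin 23.44° × sin 83.778° = 0.39545, so δ = +23.294°.
cos H₀ = −tan φ · tan δ = −tan(+17.6°) × tan(+23.294°) = -0.1366, so H₀ = 1.7078 rad = 97.85°.
Daylight = 2H₀/(2π) × 24.00 h = (1.7078/π) × 24.00 = 13.05 h.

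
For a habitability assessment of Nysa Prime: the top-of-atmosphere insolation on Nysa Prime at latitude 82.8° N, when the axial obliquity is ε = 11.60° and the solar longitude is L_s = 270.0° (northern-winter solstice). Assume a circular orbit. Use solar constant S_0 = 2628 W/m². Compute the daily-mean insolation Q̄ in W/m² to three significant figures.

Q̄ ≈ 0.00 W/m²

Solar declination: sin δ = sin ε · sin L_s = sin 11.60° × sin 270.0° = -0.20108, so δ = -11.600°.
cos h₀ = −tan(+82.8°) tan(-11.600°) = 1.6249 ≥ 1 ⇒ polar night, h₀ = 0 and Q̄ = 0.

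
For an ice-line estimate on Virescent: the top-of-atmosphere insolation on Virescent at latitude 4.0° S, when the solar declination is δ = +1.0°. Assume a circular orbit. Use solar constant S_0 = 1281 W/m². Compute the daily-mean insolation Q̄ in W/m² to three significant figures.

cos h₀ = −tan(-4.0°) tan(+1.000°) = 0.0012, h₀ = 1.5696 rad.
Bracket: h₀ sin ϕ sin δ + cos ϕ cos δ sin h₀ = 1.5696×-0.06976×0.01745 + 0.99756×0.99985×1.00000 = -0.001911 + 0.997410 = 0.995499.
Q̄ = (S_0/π) × [bracket] = (1281/π) × 0.995499 = 405.9 W/m².

Q̄ ≈ 406 W/m²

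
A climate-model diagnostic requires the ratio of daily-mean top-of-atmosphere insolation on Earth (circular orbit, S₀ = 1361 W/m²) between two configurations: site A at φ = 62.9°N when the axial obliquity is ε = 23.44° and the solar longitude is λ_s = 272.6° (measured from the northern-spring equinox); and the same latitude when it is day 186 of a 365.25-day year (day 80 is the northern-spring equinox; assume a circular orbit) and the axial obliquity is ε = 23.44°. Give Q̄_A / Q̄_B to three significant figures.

Q̄_A / Q̄_B ≈ 0.0216

— Configuration A (φ=+62.9°):
Solar declination: sin δ = sin ε · sin λ_s = sin 23.44° × sin 272.6° = -0.39738, so δ = -23.414°.
cos H₀ = −tan(+62.9°) tan(-23.414°) = 0.8462, H₀ = 0.5619 rad.
Bracket: H₀ sin φ sin δ + cos φ cos δ sin H₀ = 0.5619×0.89021×-0.39738 + 0.45554×0.91765×0.53282 = -0.198773 + 0.222733 = 0.023960.
Q̄ = (S₀/π) × [bracket] = (1361/π) × 0.023960 = 10.380 W/m².
— Configuration B (φ=+62.9°):
Solar longitude: λ_s = 360° × (186 − 80)/365.25 = 104.476°.
sin δ = sin 23.44° × sin 104.476° = 0.38516, so δ = +22.654°.
cos H₀ = −tan(+62.9°) tan(+22.654°) = -0.8156, H₀ = 2.5245 rad.
Bracket: H₀ sin φ sin δ + cos φ cos δ sin H₀ = 2.5245×0.89021×0.38516 + 0.45554×0.92285×0.57863 = 0.865584 + 0.243253 = 1.108837.
Q̄ = (S₀/π) × [bracket] = (1361/π) × 1.108837 = 480.37 W/m².
Ratio Q̄_A / Q̄_B = 10.380 / 480.37 = 0.02161.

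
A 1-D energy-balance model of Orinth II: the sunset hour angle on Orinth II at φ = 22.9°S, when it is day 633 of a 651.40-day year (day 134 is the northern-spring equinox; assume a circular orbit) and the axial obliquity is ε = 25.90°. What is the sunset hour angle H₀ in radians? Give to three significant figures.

H₀ = 1.78 rad

Solar longitude: λ_s = 360° × (633 − 134)/651.40 = 275.775°.
sin δ = sin 25.90° × sin 275.775° = -0.43458, so δ = -25.759°.
cos H₀ = −tan φ · tan δ = −tan(-22.9°) × tan(-25.759°) = -0.2038, so H₀ = 1.7761 rad = 101.76°.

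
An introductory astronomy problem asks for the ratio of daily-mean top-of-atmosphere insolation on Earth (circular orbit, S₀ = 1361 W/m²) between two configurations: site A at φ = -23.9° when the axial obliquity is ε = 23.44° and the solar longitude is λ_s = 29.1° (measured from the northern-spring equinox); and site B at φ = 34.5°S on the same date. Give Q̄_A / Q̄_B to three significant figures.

— Configuration A (φ=-23.9°):
Solar declination: sin δ = sin ε · sin λ_s = sin 23.44° × sin 29.1° = 0.19346, so δ = +11.155°.
cos H₀ = −tan(-23.9°) tan(+11.155°) = 0.0874, H₀ = 1.4833 rad.
Bracket: H₀ sin φ sin δ + cos φ cos δ sin H₀ = 1.4833×-0.40514×0.19346 + 0.91425×0.98111×0.99618 = -0.116259 + 0.893553 = 0.777294.
Q̄ = (S₀/π) × [bracket] = (1361/π) × 0.777294 = 336.74 W/m².
— Configuration B (φ=-34.5°):
cos H₀ = −tan(-34.5°) tan(+11.155°) = 0.1355, H₀ = 1.4349 rad.
Bracket: H₀ sin φ sin δ + cos φ cos δ sin H₀ = 1.4349×-0.56641×0.19346 + 0.82413×0.98111×0.99077 = -0.157233 + 0.801099 = 0.643866.
Q̄ = (S₀/π) × [bracket] = (1361/π) × 0.643866 = 278.94 W/m².
Ratio Q̄_A / Q̄_B = 336.74 / 278.94 = 1.207.

Q̄_A / Q̄_B ≈ 1.21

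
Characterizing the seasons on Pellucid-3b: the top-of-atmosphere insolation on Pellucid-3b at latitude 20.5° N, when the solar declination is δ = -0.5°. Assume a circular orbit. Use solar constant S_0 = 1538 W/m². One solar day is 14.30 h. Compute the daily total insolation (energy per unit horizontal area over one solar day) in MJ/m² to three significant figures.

23.5 MJ/m²

cos h₀ = −tan(+20.5°) tan(-0.500°) = 0.0033, h₀ = 1.5675 rad.
Bracket: h₀ sin ϕ sin δ + cos ϕ cos δ sin h₀ = 1.5675×0.35021×-0.00873 + 0.93667×0.99996×0.99999 = -0.004792 + 0.936623 = 0.931831.
Q̄ = (S_0/π) × [bracket] = (1538/π) × 0.931831 = 456.19 W/m².
Daily total = Q̄ × 14.30 h × 3600 s/h = 456.19 × 14.30 × 3600 / 10⁶ = 23.48 MJ/m².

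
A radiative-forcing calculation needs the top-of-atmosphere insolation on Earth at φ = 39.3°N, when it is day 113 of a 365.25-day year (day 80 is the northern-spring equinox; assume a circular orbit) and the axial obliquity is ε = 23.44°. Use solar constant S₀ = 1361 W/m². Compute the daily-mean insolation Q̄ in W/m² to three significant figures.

Q̄ ≈ 425 W/m²

Solar longitude: λ_s = 360° × (113 − 80)/365.25 = 32.526°.
sin δ = sin 23.44° × sin 32.526° = 0.21388, so δ = +12.350°.
cos H₀ = −tan(+39.3°) tan(+12.350°) = -0.1792, H₀ = 1.7510 rad.
Bracket: H₀ sin φ sin δ + cos φ cos δ sin H₀ = 1.7510×0.63338×0.21388 + 0.77384×0.97686×0.98381 = 0.237203 + 0.743695 = 0.980898.
Q̄ = (S₀/π) × [bracket] = (1361/π) × 0.980898 = 424.9 W/m².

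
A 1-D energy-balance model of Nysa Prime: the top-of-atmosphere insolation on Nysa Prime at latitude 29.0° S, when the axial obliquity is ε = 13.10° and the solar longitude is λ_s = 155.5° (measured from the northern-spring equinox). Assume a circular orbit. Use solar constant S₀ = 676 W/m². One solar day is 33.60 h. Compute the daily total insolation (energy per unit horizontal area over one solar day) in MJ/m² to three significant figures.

20.8 MJ/m²

Solar declination: sin δ = sin ε · sin λ_s = sin 13.10° × sin 155.5° = 0.09399, so δ = +5.393°.
cos H₀ = −tan(-29.0°) tan(+5.393°) = 0.0523, H₀ = 1.5184 rad.
Bracket: H₀ sin φ sin δ + cos φ cos δ sin H₀ = 1.5184×-0.48481×0.09399 + 0.87462×0.99557×0.99863 = -0.069189 + 0.869553 = 0.800364.
Q̄ = (S₀/π) × [bracket] = (676/π) × 0.800364 = 172.22 W/m².
Daily total = Q̄ × 33.60 h × 3600 s/h = 172.22 × 33.60 × 3600 / 10⁶ = 20.83 MJ/m².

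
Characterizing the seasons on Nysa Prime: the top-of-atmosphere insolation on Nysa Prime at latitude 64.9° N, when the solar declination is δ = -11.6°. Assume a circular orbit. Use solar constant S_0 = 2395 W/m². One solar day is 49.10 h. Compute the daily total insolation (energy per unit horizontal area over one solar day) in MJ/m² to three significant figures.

22.9 MJ/m²

cos h₀ = −tan(+64.9°) tan(-11.600°) = 0.4382, h₀ = 1.1172 rad.
Bracket: h₀ sin ϕ sin δ + cos ϕ cos δ sin h₀ = 1.1172×0.90557×-0.20108 + 0.42420×0.97958×0.89887 = -0.203433 + 0.373514 = 0.170081.
Q̄ = (S_0/π) × [bracket] = (2395/π) × 0.170081 = 129.66 W/m².
Daily total = Q̄ × 49.10 h × 3600 s/h = 129.66 × 49.10 × 3600 / 10⁶ = 22.92 MJ/m².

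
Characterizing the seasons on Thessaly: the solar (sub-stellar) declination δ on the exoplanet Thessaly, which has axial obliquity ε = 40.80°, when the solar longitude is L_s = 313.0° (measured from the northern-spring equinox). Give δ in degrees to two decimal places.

sin δ = sin ε · sin L_s = sin 40.80° × sin 313.0° = -0.477882.
δ = arcsin(-0.477882) = -28.55°.

δ = -28.55°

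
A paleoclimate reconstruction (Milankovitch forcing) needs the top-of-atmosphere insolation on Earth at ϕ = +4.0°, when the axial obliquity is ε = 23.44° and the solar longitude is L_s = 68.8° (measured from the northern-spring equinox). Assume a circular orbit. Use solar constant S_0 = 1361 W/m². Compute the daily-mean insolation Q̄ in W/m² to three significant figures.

Q̄ ≈ 419 W/m²

Solar declination: sin δ = sin ε · sin L_s = sin 23.44° × sin 68.8° = 0.37087, so δ = +21.769°.
cos h₀ = −tan(+4.0°) tan(+21.769°) = -0.0279, h₀ = 1.5987 rad.
Bracket: h₀ sin ϕ sin δ + cos ϕ cos δ sin h₀ = 1.5987×0.06976×0.37087 + 0.99756×0.92869×0.99961 = 0.041361 + 0.926063 = 0.967424.
Q̄ = (S_0/π) × [bracket] = (1361/π) × 0.967424 = 419.1 W/m².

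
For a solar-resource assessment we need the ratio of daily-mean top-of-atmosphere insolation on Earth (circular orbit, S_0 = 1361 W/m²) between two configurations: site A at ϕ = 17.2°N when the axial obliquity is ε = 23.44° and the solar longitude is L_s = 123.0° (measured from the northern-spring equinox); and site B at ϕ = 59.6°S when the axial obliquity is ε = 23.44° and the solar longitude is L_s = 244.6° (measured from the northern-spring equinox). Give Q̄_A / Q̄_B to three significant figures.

Q̄_A / Q̄_B ≈ 0.996

— Configuration A (ϕ=+17.2°):
Solar declination: sin δ = sin ε · sin L_s = sin 23.44° × sin 123.0° = 0.33361, so δ = +19.488°.
cos h₀ = −tan(+17.2°) tan(+19.488°) = -0.1095, h₀ = 1.6806 rad.
Bracket: h₀ sin ϕ sin δ + cos ϕ cos δ sin h₀ = 1.6806×0.29571×0.33361 + 0.95528×0.94271×0.99398 = 0.165794 + 0.895131 = 1.060925.
Q̄ = (S_0/π) × [bracket] = (1361/π) × 1.060925 = 459.61 W/m².
— Configuration B (ϕ=-59.6°):
Solar declination: sin δ = sin ε · sin L_s = sin 23.44° × sin 244.6° = -0.35934, so δ = -21.059°.
cos h₀ = −tan(-59.6°) tan(-21.059°) = -0.6563, h₀ = 2.2867 rad.
Bracket: h₀ sin ϕ sin δ + cos ϕ cos δ sin h₀ = 2.2867×-0.86251×-0.35934 + 0.50603×0.93321×0.75449 = 0.708727 + 0.356295 = 1.065022.
Q̄ = (S_0/π) × [bracket] = (1361/π) × 1.065022 = 461.39 W/m².
Ratio Q̄_A / Q̄_B = 459.61 / 461.39 = 0.9961.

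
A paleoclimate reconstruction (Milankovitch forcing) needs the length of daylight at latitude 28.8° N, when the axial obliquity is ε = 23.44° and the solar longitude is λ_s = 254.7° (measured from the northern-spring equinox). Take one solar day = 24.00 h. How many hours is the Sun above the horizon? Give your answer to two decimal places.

10.24 h

Solar declination: sin δ = sin ε · sin λ_s = sin 23.44° × sin 254.7° = -0.38369, so δ = -22.562°.
cos H₀ = −tan φ · tan δ = −tan(+28.8°) × tan(-22.562°) = 0.2284, so H₀ = 1.3403 rad = 76.80°.
Daylight = 2H₀/(2π) × 24.00 h = (1.3403/π) × 24.00 = 10.24 h.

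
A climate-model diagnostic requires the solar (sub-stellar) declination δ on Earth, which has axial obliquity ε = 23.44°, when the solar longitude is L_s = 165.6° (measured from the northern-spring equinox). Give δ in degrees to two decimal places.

δ = +5.68°

sin δ = sin ε · sin L_s = sin 23.44° × sin 165.6° = 0.098926.
δ = arcsin(0.098926) = +5.68°.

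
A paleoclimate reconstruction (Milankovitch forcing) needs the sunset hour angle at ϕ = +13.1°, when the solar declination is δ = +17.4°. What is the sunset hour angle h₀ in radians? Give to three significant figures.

cos h₀ = −tan ϕ · tan δ = −tan(+13.1°) × tan(+17.400°) = -0.0729, so h₀ = 1.6438 rad = 94.18°.

h₀ = 1.64 rad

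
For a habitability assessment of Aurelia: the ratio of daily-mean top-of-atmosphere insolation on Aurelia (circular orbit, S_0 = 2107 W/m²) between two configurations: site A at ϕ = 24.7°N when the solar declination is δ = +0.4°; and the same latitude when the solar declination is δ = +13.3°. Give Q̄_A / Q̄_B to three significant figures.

— Configuration A (ϕ=+24.7°):
cos h₀ = −tan(+24.7°) tan(+0.400°) = -0.0032, h₀ = 1.5740 rad.
Bracket: h₀ sin ϕ sin δ + cos ϕ cos δ sin h₀ = 1.5740×0.41787×0.00698 + 0.90851×0.99998×0.99999 = 0.004591 + 0.908483 = 0.913074.
Q̄ = (S_0/π) × [bracket] = (2107/π) × 0.913074 = 612.38 W/m².
— Configuration B (ϕ=+24.7°):
cos h₀ = −tan(+24.7°) tan(+13.300°) = -0.1087, h₀ = 1.6797 rad.
Bracket: h₀ sin ϕ sin δ + cos ϕ cos δ sin h₀ = 1.6797×0.41787×0.23005 + 0.90851×0.97318×0.99407 = 0.161471 + 0.878901 = 1.040372.
Q̄ = (S_0/π) × [bracket] = (2107/π) × 1.040372 = 697.76 W/m².
Ratio Q̄_A / Q̄_B = 612.38 / 697.76 = 0.8776.

Q̄_A / Q̄_B ≈ 0.878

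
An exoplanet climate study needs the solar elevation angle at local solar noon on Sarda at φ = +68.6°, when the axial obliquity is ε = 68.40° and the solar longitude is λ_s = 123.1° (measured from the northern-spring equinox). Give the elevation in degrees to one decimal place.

Solar declination: sin δ = sin ε · sin λ_s = sin 68.40° × sin 123.1° = 0.77889, so δ = +51.159°.
At local noon the hour angle is zero, so the zenith angle equals |φ − δ| = |+68.6° − (+51.159°)| = 17.441°.
Elevation = 90° − 17.441° = 72.6°.

72.6°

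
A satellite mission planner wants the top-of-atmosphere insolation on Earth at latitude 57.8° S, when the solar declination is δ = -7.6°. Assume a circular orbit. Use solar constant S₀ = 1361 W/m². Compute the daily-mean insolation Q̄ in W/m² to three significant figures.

cos H₀ = −tan(-57.8°) tan(-7.600°) = -0.2119, H₀ = 1.7843 rad.
Bracket: H₀ sin φ sin δ + cos φ cos δ sin H₀ = 1.7843×-0.84619×-0.13226 + 0.53288×0.99122×0.97730 = 0.199694 + 0.516211 = 0.715905.
Q̄ = (S₀/π) × [bracket] = (1361/π) × 0.715905 = 310.1 W/m².

Q̄ ≈ 310 W/m²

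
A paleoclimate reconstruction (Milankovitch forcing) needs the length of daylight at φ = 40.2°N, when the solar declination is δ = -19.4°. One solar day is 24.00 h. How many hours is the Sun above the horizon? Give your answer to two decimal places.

9.69 h

cos H₀ = −tan φ · tan δ = −tan(+40.2°) × tan(-19.400°) = 0.2976, so H₀ = 1.2686 rad = 72.69°.
Daylight = 2H₀/(2π) × 24.00 h = (1.2686/π) × 24.00 = 9.69 h.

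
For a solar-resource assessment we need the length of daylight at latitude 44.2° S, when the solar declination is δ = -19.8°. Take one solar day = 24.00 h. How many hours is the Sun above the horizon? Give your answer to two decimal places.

14.73 h

cos H₀ = −tan φ · tan δ = −tan(-44.2°) × tan(-19.800°) = -0.3501, so H₀ = 1.9285 rad = 110.49°.
Daylight = 2H₀/(2π) × 24.00 h = (1.9285/π) × 24.00 = 14.73 h.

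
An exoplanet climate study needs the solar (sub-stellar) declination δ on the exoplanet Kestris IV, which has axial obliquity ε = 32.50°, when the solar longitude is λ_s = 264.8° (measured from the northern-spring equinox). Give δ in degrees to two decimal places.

δ = -32.35°

sin δ = sin ε · sin λ_s = sin 32.50° × sin 264.8° = -0.535088.
δ = arcsin(-0.535088) = -32.35°.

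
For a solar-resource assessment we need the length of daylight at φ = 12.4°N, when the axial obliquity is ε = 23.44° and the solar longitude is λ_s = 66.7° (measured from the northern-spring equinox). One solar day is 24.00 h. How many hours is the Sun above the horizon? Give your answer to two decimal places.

12.66 h

Solar declination: sin δ = sin ε · sin λ_s = sin 23.44° × sin 66.7° = 0.36535, so δ = +21.429°.
cos H₀ = −tan φ · tan δ = −tan(+12.4°) × tan(+21.429°) = -0.0863, so H₀ = 1.6572 rad = 94.95°.
Daylight = 2H₀/(2π) × 24.00 h = (1.6572/π) × 24.00 = 12.66 h.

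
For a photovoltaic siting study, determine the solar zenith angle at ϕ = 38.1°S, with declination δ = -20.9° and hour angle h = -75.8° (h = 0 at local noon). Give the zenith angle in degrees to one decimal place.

cos θ_z = sin ϕ sin δ + cos ϕ cos δ cos h = 0.220120 + 0.180340 = 0.400460.
θ_z = arccos(0.400460) = 66.4°.

θ_z = 66.4°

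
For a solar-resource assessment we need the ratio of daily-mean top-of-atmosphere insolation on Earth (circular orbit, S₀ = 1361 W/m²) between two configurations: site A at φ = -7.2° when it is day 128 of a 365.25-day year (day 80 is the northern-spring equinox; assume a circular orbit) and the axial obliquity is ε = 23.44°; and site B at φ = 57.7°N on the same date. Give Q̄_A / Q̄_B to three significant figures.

Q̄_A / Q̄_B ≈ 0.929

— Configuration A (φ=-7.2°):
Solar longitude: λ_s = 360° × (128 − 80)/365.25 = 47.310°.
sin δ = sin 23.44° × sin 47.310° = 0.29239, so δ = +17.001°.
cos H₀ = −tan(-7.2°) tan(+17.001°) = 0.0386, H₀ = 1.5322 rad.
Bracket: H₀ sin φ sin δ + cos φ cos δ sin H₀ = 1.5322×-0.12533×0.29239 + 0.99211×0.95630×0.99925 = -0.056148 + 0.948043 = 0.891895.
Q̄ = (S₀/π) × [bracket] = (1361/π) × 0.891895 = 386.39 W/m².
— Configuration B (φ=+57.7°):
cos H₀ = −tan(+57.7°) tan(+17.001°) = -0.4836, H₀ = 2.0756 rad.
Bracket: H₀ sin φ sin δ + cos φ cos δ sin H₀ = 2.0756×0.84526×0.29239 + 0.53435×0.95630×0.87526 = 0.512975 + 0.447257 = 0.960232.
Q̄ = (S₀/π) × [bracket] = (1361/π) × 0.960232 = 415.99 W/m².
Ratio Q̄_A / Q̄_B = 386.39 / 415.99 = 0.9288.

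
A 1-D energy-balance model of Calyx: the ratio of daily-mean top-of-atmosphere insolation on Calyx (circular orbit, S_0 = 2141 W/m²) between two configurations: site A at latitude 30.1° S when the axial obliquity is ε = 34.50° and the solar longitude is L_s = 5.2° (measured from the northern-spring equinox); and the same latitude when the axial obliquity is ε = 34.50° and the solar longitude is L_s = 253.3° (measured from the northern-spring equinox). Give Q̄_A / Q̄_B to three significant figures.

— Configuration A (ϕ=-30.1°):
Solar declination: sin δ = sin ε · sin L_s = sin 34.50° × sin 5.2° = 0.05133, so δ = +2.943°.
cos h₀ = −tan(-30.1°) tan(+2.943°) = 0.0298, h₀ = 1.5410 rad.
Bracket: h₀ sin ϕ sin δ + cos ϕ cos δ sin h₀ = 1.5410×-0.50151×0.05133 + 0.86515×0.99868×0.99956 = -0.039669 + 0.863628 = 0.823959.
Q̄ = (S_0/π) × [bracket] = (2141/π) × 0.823959 = 561.53 W/m².
— Configuration B (ϕ=-30.1°):
Solar declination: sin δ = sin ε · sin L_s = sin 34.50° × sin 253.3° = -0.54252, so δ = -32.855°.
cos h₀ = −tan(-30.1°) tan(-32.855°) = -0.3744, h₀ = 1.9545 rad.
Bracket: h₀ sin ϕ sin δ + cos ϕ cos δ sin h₀ = 1.9545×-0.50151×-0.54252 + 0.86515×0.84005×0.92728 = 0.531779 + 0.673919 = 1.205698.
Q̄ = (S_0/π) × [bracket] = (2141/π) × 1.205698 = 821.68 W/m².
Ratio Q̄_A / Q̄_B = 561.53 / 821.68 = 0.6834.

Q̄_A / Q̄_B ≈ 0.683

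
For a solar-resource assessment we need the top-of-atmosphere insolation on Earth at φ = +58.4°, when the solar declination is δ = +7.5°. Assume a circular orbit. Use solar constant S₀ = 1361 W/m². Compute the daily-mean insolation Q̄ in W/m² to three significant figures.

cos H₀ = −tan(+58.4°) tan(+7.500°) = -0.2140, H₀ = 1.7865 rad.
Bracket: H₀ sin φ sin δ + cos φ cos δ sin H₀ = 1.7865×0.85173×0.13053 + 0.52399×0.99144×0.97683 = 0.198616 + 0.507468 = 0.706084.
Q̄ = (S₀/π) × [bracket] = (1361/π) × 0.706084 = 305.9 W/m².

Q̄ ≈ 306 W/m²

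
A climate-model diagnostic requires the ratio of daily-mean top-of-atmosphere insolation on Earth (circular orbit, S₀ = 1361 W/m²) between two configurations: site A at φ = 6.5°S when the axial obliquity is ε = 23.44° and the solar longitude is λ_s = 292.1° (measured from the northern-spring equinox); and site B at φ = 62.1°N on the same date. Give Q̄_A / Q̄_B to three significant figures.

Q̄_A / Q̄_B ≈ 18.9

— Configuration A (φ=-6.5°):
Solar declination: sin δ = sin ε · sin λ_s = sin 23.44° × sin 292.1° = -0.36856, so δ = -21.627°.
cos H₀ = −tan(-6.5°) tan(-21.627°) = -0.0452, H₀ = 1.6160 rad.
Bracket: H₀ sin φ sin δ + cos φ cos δ sin H₀ = 1.6160×-0.11320×-0.36856 + 0.99357×0.92960×0.99898 = 0.067421 + 0.922681 = 0.990102.
Q̄ = (S₀/π) × [bracket] = (1361/π) × 0.990102 = 428.93 W/m².
— Configuration B (φ=+62.1°):
cos H₀ = −tan(+62.1°) tan(-21.627°) = 0.7488, H₀ = 0.7245 rad.
Bracket: H₀ sin φ sin δ + cos φ cos δ sin H₀ = 0.7245×0.88377×-0.36856 + 0.46793×0.92960×0.66279 = -0.235986 + 0.288306 = 0.052320.
Q̄ = (S₀/π) × [bracket] = (1361/π) × 0.052320 = 22.666 W/m².
Ratio Q̄_A / Q̄_B = 428.93 / 22.666 = 18.92.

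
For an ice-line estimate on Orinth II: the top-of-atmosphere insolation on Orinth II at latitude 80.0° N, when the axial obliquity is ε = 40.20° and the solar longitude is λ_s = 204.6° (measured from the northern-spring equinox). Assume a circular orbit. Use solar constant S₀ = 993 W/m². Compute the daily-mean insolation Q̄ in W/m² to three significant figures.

Solar declination: sin δ = sin ε · sin λ_s = sin 40.20° × sin 204.6° = -0.26869, so δ = -15.586°.
cos H₀ = −tan(+80.0°) tan(-15.586°) = 1.5820 ≥ 1 ⇒ polar night, H₀ = 0 and Q̄ = 0.

Q̄ ≈ 0.00 W/m²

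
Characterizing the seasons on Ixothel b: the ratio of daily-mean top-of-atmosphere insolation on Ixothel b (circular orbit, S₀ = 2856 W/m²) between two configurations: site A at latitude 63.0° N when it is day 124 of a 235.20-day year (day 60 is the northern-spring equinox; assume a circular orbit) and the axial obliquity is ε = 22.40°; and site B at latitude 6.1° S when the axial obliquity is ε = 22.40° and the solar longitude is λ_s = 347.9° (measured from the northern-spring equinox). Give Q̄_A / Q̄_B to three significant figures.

— Configuration A (φ=+63.0°):
Solar longitude: λ_s = 360° × (124 − 60)/235.20 = 97.959°.
sin δ = sin 22.40° × sin 97.959° = 0.37740, so δ = +22.173°.
cos H₀ = −tan(+63.0°) tan(+22.173°) = -0.7998, H₀ = 2.4978 rad.
Bracket: H₀ sin φ sin δ + cos φ cos δ sin H₀ = 2.4978×0.89101×0.37740 + 0.45399×0.92605×0.60022 = 0.839928 + 0.252343 = 1.092271.
Q̄ = (S₀/π) × [bracket] = (2856/π) × 1.092271 = 992.98 W/m².
— Configuration B (φ=-6.1°):
Solar declination: sin δ = sin ε · sin λ_s = sin 22.40° × sin 347.9° = -0.07988, so δ = -4.582°.
cos H₀ = −tan(-6.1°) tan(-4.582°) = -0.0086, H₀ = 1.5794 rad.
Bracket: H₀ sin φ sin δ + cos φ cos δ sin H₀ = 1.5794×-0.10626×-0.07988 + 0.99434×0.99680×0.99996 = 0.013406 + 0.991118 = 1.004524.
Q̄ = (S₀/π) × [bracket] = (2856/π) × 1.004524 = 913.21 W/m².
Ratio Q̄_A / Q̄_B = 992.98 / 913.21 = 1.087.

Q̄_A / Q̄_B ≈ 1.09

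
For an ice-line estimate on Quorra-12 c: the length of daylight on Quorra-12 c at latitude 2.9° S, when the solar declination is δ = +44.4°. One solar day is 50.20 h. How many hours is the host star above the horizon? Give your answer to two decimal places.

cos H₀ = −tan φ · tan δ = −tan(-2.9°) × tan(+44.400°) = 0.0496, so H₀ = 1.5212 rad = 87.16°.
Daylight = 2H₀/(2π) × 50.20 h = (1.5212/π) × 50.20 = 24.31 h.

24.31 h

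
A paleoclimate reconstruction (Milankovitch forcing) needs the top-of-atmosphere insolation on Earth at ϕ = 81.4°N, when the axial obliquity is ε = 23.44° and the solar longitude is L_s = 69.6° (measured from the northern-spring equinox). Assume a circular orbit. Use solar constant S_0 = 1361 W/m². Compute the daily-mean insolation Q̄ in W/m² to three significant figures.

Solar declination: sin δ = sin ε · sin L_s = sin 23.44° × sin 69.6° = 0.37284, so δ = +21.891°.
cos h₀ = −tan(+81.4°) tan(+21.891°) = -2.6569 ≤ −1 ⇒ polar day, h₀ = π.
Bracket: h₀ sin ϕ sin δ + cos ϕ cos δ sin h₀ = 3.1416×0.98876×0.37284 + 0.14954×0.92790×0.00000 = 1.158149 + 0.000000 = 1.158149.
Q̄ = (S_0/π) × [bracket] = (1361/π) × 1.158149 = 501.7 W/m².

Q̄ ≈ 502 W/m²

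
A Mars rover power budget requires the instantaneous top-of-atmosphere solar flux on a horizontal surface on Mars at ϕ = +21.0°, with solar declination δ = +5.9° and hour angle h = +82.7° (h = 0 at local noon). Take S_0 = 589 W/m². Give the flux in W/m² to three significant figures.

91.2 W/m²

cos θ_z = sin ϕ sin δ + cos ϕ cos δ cos h = 0.036838 + 0.117997 = 0.154835.
Flux = S_0 · cos θ_z = 589 × 0.154835 = 91.20 W/m².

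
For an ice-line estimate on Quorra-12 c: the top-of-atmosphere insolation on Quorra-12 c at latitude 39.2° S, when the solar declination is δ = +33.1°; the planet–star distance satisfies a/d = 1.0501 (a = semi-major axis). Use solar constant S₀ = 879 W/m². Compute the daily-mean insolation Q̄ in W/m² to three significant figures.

Q̄ ≈ 62.1 W/m²

cos H₀ = −tan(-39.2°) tan(+33.100°) = 0.5317, H₀ = 1.0102 rad.
Bracket: H₀ sin φ sin δ + cos φ cos δ sin H₀ = 1.0102×-0.63203×0.54610 + 0.77494×0.83772×0.84695 = -0.348672 + 0.549825 = 0.201153.
Inverse-square distance factor (a/d)² = 1.0501² = 1.102710.
Q̄ = (S₀/π) × 1.102710 × [bracket] = (879/π) × 1.102710 × 0.201153 = 62.06 W/m².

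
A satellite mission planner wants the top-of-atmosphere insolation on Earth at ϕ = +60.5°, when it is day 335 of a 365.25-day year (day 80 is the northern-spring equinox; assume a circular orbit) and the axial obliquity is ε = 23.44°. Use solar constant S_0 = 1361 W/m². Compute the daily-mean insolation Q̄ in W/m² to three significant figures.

Solar longitude: L_s = 360° × (335 − 80)/365.25 = 251.335°.
sin δ = sin 23.44° × sin 251.335° = -0.37687, so δ = -22.140°.
cos h₀ = −tan(+60.5°) tan(-22.140°) = 0.7191, h₀ = 0.7682 rad.
Bracket: h₀ sin ϕ sin δ + cos ϕ cos δ sin h₀ = 0.7682×0.87036×-0.37687 + 0.49242×0.92627×0.69487 = -0.251979 + 0.316940 = 0.064961.
Q̄ = (S_0/π) × [bracket] = (1361/π) × 0.064961 = 28.14 W/m².

Q̄ ≈ 28.1 W/m²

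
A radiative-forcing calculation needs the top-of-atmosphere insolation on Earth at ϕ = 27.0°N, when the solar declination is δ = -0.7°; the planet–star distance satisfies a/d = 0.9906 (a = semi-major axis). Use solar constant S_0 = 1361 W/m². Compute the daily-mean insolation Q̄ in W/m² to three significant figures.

Q̄ ≈ 375 W/m²

cos h₀ = −tan(+27.0°) tan(-0.700°) = 0.0062, h₀ = 1.5646 rad.
Bracket: h₀ sin ϕ sin δ + cos ϕ cos δ sin h₀ = 1.5646×0.45399×-0.01222 + 0.89101×0.99993×0.99998 = -0.008680 + 0.890930 = 0.882250.
Inverse-square distance factor (a/d)² = 0.9906² = 0.981288.
Q̄ = (S_0/π) × 0.981288 × [bracket] = (1361/π) × 0.981288 × 0.882250 = 375.1 W/m².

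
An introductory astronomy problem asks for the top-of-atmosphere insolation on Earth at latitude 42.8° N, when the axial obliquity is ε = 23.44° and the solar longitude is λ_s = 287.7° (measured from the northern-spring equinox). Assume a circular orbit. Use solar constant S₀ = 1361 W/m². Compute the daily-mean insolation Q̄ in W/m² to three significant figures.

Solar declination: sin δ = sin ε · sin λ_s = sin 23.44° × sin 287.7° = -0.37896, so δ = -22.269°.
cos H₀ = −tan(+42.8°) tan(-22.269°) = 0.3792, H₀ = 1.1819 rad.
Bracket: H₀ sin φ sin δ + cos φ cos δ sin H₀ = 1.1819×0.67944×-0.37896 + 0.73373×0.92541×0.92531 = -0.304316 + 0.628286 = 0.323970.
Q̄ = (S₀/π) × [bracket] = (1361/π) × 0.323970 = 140.4 W/m².

Q̄ ≈ 140 W/m²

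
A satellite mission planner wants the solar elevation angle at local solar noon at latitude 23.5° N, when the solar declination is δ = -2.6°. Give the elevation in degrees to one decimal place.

63.9°

At local noon the hour angle is zero, so the zenith angle equals |φ − δ| = |+23.5° − (-2.600°)| = 26.100°.
Elevation = 90° − 26.100° = 63.9°.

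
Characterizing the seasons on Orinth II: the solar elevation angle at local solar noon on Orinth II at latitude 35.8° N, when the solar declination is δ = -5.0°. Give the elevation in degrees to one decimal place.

49.2°

At local noon the hour angle is zero, so the zenith angle equals |φ − δ| = |+35.8° − (-5.000°)| = 40.800°.
Elevation = 90° − 40.800° = 49.2°.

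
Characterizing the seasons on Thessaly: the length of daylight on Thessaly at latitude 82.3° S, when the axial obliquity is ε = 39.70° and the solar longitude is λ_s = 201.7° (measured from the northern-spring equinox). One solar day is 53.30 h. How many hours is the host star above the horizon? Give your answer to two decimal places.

53.30 h

Solar declination: sin δ = sin ε · sin λ_s = sin 39.70° × sin 201.7° = -0.23618, so δ = -13.661°.
Sunrise equation: cos H₀ = −tan φ · tan δ = -1.7977 ≤ −1, so the host star never sets (polar day) and H₀ = π.
Daylight = 2H₀/(2π) × 53.30 h = (3.1416/π) × 53.30 = 53.30 h.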